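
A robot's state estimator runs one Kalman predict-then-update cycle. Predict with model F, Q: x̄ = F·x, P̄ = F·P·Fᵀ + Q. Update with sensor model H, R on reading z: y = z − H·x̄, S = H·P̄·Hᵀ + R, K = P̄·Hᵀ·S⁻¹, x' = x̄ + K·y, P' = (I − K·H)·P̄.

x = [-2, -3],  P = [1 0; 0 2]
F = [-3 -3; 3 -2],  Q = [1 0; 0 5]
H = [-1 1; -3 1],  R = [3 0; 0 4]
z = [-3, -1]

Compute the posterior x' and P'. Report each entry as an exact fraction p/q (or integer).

x̄ = F·x = [15, 0]
P̄ = F·P·Fᵀ + Q = [28 3; 3 22]
y = z − H·x̄ = [12, 44]
S = H·P̄·Hᵀ + R = [47 94; 94 260]
K = P̄·Hᵀ·S⁻¹ = [557/1692 -31/72; 1859/1692 -25/72]
x' = x̄ + K·y = [5/846, -1771/846]
P' = (I − K·H)·P̄ = [4585/3384 7927/3384; 7927/3384 19081/3384]

x' = [5/846, -1771/846]
P' = [4585/3384 7927/3384; 7927/3384 19081/3384]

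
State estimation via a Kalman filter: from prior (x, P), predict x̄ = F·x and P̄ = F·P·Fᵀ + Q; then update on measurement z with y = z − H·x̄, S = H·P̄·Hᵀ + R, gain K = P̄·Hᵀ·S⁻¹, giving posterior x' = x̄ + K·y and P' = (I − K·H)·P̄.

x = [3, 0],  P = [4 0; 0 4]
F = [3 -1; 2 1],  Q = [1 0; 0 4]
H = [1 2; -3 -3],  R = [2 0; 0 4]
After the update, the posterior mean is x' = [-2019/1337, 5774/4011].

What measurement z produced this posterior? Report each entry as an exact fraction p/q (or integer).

z = [2, 1]

x̄ = F·x = [9, 6]
P̄ = F·P·Fᵀ + Q = [41 20; 20 24]
S = H·P̄·Hᵀ + R = [219 -447; -447 949]
K = P̄·Hᵀ·S⁻¹ = [-822/1337 -645/1337; 2764/4011 248/1337]
x' − x̄ = [-14052/1337, -18292/4011] = K·y
y = (KᵀK)⁻¹·Kᵀ·(x' − x̄) = [-19, 46]
z = y + H·x̄ = [-19, 46] + [21, -45] = [2, 1]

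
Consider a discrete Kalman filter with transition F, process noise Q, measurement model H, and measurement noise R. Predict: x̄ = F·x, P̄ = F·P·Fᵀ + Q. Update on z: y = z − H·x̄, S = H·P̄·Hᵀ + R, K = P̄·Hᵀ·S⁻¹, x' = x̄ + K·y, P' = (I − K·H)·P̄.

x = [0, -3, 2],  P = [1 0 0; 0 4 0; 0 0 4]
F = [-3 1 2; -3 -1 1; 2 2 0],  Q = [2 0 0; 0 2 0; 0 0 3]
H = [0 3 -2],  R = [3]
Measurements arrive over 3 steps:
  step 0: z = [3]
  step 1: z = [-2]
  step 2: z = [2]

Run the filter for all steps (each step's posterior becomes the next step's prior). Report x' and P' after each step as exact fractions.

step 0: x' = [-29/31, 65/217, -246/217], P' = [1747/62 381/62 282/31; 381/62 1021/434 702/217; 282/31 702/217 1119/217]
step 1: x' = [-284166/567419, -267294/567419, 165068/567419], P' = [11612724/567419 2449903/567419 3543258/567419; 2449903/567419 2178345/1134838 1452567/567419; 3543258/567419 1452567/567419 2332383/567419]
step 2: x' = [1098914734/4328272981, 104967970/254604293, -1666366492/4328272981], P' = [88462167922/4328272981 1097540651/254604293 26970666750/4328272981; 1097540651/254604293 488286101/254604293 650945364/254604293; 26970666750/4328272981 650945364/254604293 17764921551/4328272981]

step 0: x̄ = F·x = [1, 5, -6]
step 0: P̄ = F·P·Fᵀ + Q = [31 13 2; 13 19 -14; 2 -14 23]
step 0: y = z − H·x̄ = [-24]
step 0: S = H·P̄·Hᵀ + R = [434]
step 0: K = P̄·Hᵀ·S⁻¹ = [5/62; 85/434; -44/217]
step 0: x' = x̄ + K·y = [-29/31, 65/217, -246/217]
step 0: P' = (I − K·H)·P̄ = [1747/62 381/62 282/31; 381/62 1021/434 702/217; 282/31 702/217 1119/217]
step 1: x̄ = F·x = [26/31, 298/217, -276/217]
step 1: P̄ = F·P·Fᵀ + Q = [4510/31 5470/31 -4328/31; 5470/31 51847/217 -43024/217; -4328/31 -43024/217 37819/217]
step 1: y = z − H·x̄ = [-1880/217]
step 1: S = H·P̄·Hᵀ + R = [1134838/217]
step 1: K = P̄·Hᵀ·S⁻¹ = [87731/567419; 241589/1134838; -102355/567419]
step 1: x' = x̄ + K·y = [-284166/567419, -267294/567419, 165068/567419]
step 1: P' = (I − K·H)·P̄ = [11612724/567419 2449903/567419 3543258/567419; 2449903/567419 2178345/1134838 1452567/567419; 3543258/567419 1452567/567419 2332383/567419]
step 2: x̄ = F·x = [915340/567419, 1284860/567419, -1102920/567419]
step 2: P̄ = F·P·Fᵀ + Q = [129319625/1134838 149496441/1134838 -57314311/567419; 149496441/1134838 199211291/1134838 -81462263/567419; -57314311/567419 -81462263/567419 72109067/567419]
step 2: y = z − H·x̄ = [-4925582/567419]
step 2: S = H·P̄·Hᵀ + R = [4328272981/1134838]
step 2: K = P̄·Hᵀ·S⁻¹ = [677746567/4328272981; 54322525/254604293; -777209846/4328272981]
step 2: x' = x̄ + K·y = [1098914734/4328272981, 104967970/254604293, -1666366492/4328272981]
step 2: P' = (I − K·H)·P̄ = [88462167922/4328272981 1097540651/254604293 26970666750/4328272981; 1097540651/254604293 488286101/254604293 650945364/254604293; 26970666750/4328272981 650945364/254604293 17764921551/4328272981]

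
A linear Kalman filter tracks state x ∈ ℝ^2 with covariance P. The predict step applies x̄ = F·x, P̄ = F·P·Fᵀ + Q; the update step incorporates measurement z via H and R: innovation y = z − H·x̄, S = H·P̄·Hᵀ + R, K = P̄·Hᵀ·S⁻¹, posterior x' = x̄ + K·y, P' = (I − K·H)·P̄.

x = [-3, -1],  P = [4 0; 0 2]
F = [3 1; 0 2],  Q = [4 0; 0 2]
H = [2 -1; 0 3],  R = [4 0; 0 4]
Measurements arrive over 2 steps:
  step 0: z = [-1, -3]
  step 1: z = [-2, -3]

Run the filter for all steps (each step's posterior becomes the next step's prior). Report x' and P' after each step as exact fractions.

step 0: x̄ = F·x = [-10, -2]
step 0: P̄ = F·P·Fᵀ + Q = [42 4; 4 10]
step 0: y = z − H·x̄ = [17, 3]
step 0: S = H·P̄·Hᵀ + R = [166 -6; -6 94]
step 0: K = P̄·Hᵀ·S⁻¹ = [949/1946 309/1946; -1/1946 621/1946]
step 0: x' = x̄ + K·y = [-1200/973, -1023/973]
step 0: P' = (I − K·H)·P̄ = [1052/973 206/973; 206/973 414/973]
step 1: x̄ = F·x = [-4623/973, -2046/973]
step 1: P̄ = F·P·Fᵀ + Q = [15010/973 2064/973; 2064/973 3602/973]
step 1: y = z − H·x̄ = [5254/973, 3219/973]
step 1: S = H·P̄·Hᵀ + R = [59278/973 1578/973; 1578/973 36310/973]
step 1: K = P̄·Hᵀ·S⁻¹ = [129151/276194 41487/276194; 263/276194 82185/276194]
step 1: x' = x̄ + K·y = [-477635/276194, -307459/276194]
step 1: P' = (I − K·H)·P̄ = [142980/138097 27658/138097; 27658/138097 54790/138097]

step 0: x' = [-1200/973, -1023/973], P' = [1052/973 206/973; 206/973 414/973]
step 1: x' = [-477635/276194, -307459/276194], P' = [142980/138097 27658/138097; 27658/138097 54790/138097]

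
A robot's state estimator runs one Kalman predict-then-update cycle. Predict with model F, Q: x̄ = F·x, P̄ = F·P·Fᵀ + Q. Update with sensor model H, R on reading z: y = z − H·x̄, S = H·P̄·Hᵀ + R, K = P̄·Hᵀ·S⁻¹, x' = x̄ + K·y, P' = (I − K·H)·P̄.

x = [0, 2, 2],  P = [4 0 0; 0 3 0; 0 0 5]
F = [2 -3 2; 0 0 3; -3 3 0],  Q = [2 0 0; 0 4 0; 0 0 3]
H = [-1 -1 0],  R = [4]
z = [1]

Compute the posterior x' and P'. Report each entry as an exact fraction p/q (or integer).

x' = [-831/178, 673/178, 1323/178]
P' = [2545/178 -2165/178 -4233/178; -2165/178 2481/178 4029/178; -4233/178 4029/178 9147/178]

x̄ = F·x = [-2, 6, 6]
P̄ = F·P·Fᵀ + Q = [65 30 -51; 30 49 0; -51 0 66]
y = z − H·x̄ = [5]
S = H·P̄·Hᵀ + R = [178]
K = P̄·Hᵀ·S⁻¹ = [-95/178; -79/178; 51/178]
x' = x̄ + K·y = [-831/178, 673/178, 1323/178]
P' = (I − K·H)·P̄ = [2545/178 -2165/178 -4233/178; -2165/178 2481/178 4029/178; -4233/178 4029/178 9147/178]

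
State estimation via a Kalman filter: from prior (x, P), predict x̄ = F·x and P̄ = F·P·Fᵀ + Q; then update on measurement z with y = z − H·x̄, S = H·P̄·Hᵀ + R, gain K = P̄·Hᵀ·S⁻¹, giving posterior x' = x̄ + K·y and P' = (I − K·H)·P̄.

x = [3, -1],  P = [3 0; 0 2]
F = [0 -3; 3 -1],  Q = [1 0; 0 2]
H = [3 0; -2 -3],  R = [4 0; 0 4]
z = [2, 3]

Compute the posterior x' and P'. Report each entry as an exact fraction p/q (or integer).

x' = [3822/6743, -8215/6743]
P' = [20212/47201 -13176/47201; -13176/47201 29252/47201]

x̄ = F·x = [3, 10]
P̄ = F·P·Fᵀ + Q = [19 6; 6 31]
y = z − H·x̄ = [-7, 39]
S = H·P̄·Hᵀ + R = [175 -168; -168 431]
K = P̄·Hᵀ·S⁻¹ = [15159/47201 -32/6743; -9882/47201 -2193/6743]
x' = x̄ + K·y = [3822/6743, -8215/6743]
P' = (I − K·H)·P̄ = [20212/47201 -13176/47201; -13176/47201 29252/47201]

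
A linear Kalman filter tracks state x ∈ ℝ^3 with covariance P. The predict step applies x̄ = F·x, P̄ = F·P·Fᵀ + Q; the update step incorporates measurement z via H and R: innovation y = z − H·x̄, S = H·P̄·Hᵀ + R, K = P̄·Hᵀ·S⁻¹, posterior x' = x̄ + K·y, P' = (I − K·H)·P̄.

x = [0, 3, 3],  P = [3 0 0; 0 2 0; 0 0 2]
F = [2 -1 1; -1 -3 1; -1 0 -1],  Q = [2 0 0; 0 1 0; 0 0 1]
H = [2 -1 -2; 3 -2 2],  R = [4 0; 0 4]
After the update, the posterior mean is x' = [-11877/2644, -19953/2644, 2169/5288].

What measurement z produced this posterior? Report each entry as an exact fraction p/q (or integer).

z = [-3, 3]

x̄ = F·x = [0, -6, -3]
P̄ = F·P·Fᵀ + Q = [18 2 -8; 2 24 1; -8 1 6]
S = H·P̄·Hᵀ + R = [184 136; 136 158]
K = P̄·Hᵀ·S⁻¹ = [819/2644 -34/661; 491/2644 -273/661; -1339/5288 171/1322]
x' − x̄ = [-11877/2644, -4089/2644, 18033/5288] = K·y
y = (KᵀK)⁻¹·Kᵀ·(x' − x̄) = [-15, -3]
z = y + H·x̄ = [-15, -3] + [12, 6] = [-3, 3]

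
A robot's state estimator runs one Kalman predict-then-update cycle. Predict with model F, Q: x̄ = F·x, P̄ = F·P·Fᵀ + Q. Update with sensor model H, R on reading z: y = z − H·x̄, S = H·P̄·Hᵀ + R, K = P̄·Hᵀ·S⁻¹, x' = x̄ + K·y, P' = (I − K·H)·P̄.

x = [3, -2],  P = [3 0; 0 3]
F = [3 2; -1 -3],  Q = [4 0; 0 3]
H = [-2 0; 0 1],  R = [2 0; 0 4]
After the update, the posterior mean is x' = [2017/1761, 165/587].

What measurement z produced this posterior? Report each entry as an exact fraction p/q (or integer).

z = [-2, -1]

x̄ = F·x = [5, 3]
P̄ = F·P·Fᵀ + Q = [43 -27; -27 33]
S = H·P̄·Hᵀ + R = [174 54; 54 37]
K = P̄·Hᵀ·S⁻¹ = [-862/1761 -9/587; 36/587 471/587]
x' − x̄ = [-6788/1761, -1596/587] = K·y
y = (KᵀK)⁻¹·Kᵀ·(x' − x̄) = [8, -4]
z = y + H·x̄ = [8, -4] + [-10, 3] = [-2, -1]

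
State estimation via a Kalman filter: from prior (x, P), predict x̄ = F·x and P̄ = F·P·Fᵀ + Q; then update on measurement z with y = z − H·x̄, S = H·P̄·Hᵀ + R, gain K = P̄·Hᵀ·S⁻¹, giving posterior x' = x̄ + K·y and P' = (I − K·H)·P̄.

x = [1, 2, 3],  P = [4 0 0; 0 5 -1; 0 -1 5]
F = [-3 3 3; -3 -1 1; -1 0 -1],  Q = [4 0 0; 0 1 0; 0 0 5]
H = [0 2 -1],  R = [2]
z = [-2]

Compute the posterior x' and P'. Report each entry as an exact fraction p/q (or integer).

x̄ = F·x = [12, -2, -4]
P̄ = F·P·Fᵀ + Q = [112 36 0; 36 49 6; 0 6 14]
y = z − H·x̄ = [-2]
S = H·P̄·Hᵀ + R = [188]
K = P̄·Hᵀ·S⁻¹ = [18/47; 23/47; -1/94]
x' = x̄ + K·y = [528/47, -140/47, -187/47]
P' = (I − K·H)·P̄ = [3968/47 36/47 36/47; 36/47 187/47 328/47; 36/47 328/47 657/47]

x' = [528/47, -140/47, -187/47]
P' = [3968/47 36/47 36/47; 36/47 187/47 328/47; 36/47 328/47 657/47]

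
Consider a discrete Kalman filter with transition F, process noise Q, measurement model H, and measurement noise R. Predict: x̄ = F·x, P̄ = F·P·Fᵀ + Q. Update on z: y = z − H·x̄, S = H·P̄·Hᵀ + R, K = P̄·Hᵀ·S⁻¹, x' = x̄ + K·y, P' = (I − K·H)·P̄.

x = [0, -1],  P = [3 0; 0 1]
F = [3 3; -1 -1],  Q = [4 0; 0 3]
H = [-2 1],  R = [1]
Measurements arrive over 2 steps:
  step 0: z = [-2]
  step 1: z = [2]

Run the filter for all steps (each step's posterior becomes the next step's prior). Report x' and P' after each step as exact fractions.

step 0: x' = [5/6, -7/24], P' = [22/27 65/54; 65/54 551/216]
step 1: x' = [-55362/65423, 18871/65423], P' = [53336/65423 78757/65423; 78757/65423 166891/65423]

step 0: x̄ = F·x = [-3, 1]
step 0: P̄ = F·P·Fᵀ + Q = [40 -12; -12 7]
step 0: y = z − H·x̄ = [-9]
step 0: S = H·P̄·Hᵀ + R = [216]
step 0: K = P̄·Hᵀ·S⁻¹ = [-23/54; 31/216]
step 0: x' = x̄ + K·y = [5/6, -7/24]
step 0: P' = (I − K·H)·P̄ = [22/27 65/54; 65/54 551/216]
step 1: x̄ = F·x = [13/8, -13/24]
step 1: P̄ = F·P·Fᵀ + Q = [1343/24 -1247/72; -1247/72 1895/216]
step 1: y = z − H·x̄ = [139/24]
step 1: S = H·P̄·Hᵀ + R = [65423/216]
step 1: K = P̄·Hᵀ·S⁻¹ = [-27915/65423; 9377/65423]
step 1: x' = x̄ + K·y = [-55362/65423, 18871/65423]
step 1: P' = (I − K·H)·P̄ = [53336/65423 78757/65423; 78757/65423 166891/65423]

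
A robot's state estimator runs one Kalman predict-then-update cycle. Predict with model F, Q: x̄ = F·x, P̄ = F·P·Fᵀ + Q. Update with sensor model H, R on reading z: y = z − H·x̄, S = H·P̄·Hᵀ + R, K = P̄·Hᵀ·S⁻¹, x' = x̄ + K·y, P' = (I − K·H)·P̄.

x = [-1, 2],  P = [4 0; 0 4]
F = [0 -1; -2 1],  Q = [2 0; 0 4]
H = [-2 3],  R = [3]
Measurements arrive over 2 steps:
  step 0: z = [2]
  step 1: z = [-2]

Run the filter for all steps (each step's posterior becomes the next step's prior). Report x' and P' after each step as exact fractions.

step 0: x̄ = F·x = [-2, 4]
step 0: P̄ = F·P·Fᵀ + Q = [6 -4; -4 24]
step 0: y = z − H·x̄ = [-14]
step 0: S = H·P̄·Hᵀ + R = [291]
step 0: K = P̄·Hᵀ·S⁻¹ = [-8/97; 80/291]
step 0: x' = x̄ + K·y = [-82/97, 44/291]
step 0: P' = (I − K·H)·P̄ = [390/97 252/97; 252/97 584/291]
step 1: x̄ = F·x = [-44/291, 536/291]
step 1: P̄ = F·P·Fᵀ + Q = [1166/291 928/291; 928/291 3404/291]
step 1: y = z − H·x̄ = [-2278/291]
step 1: S = H·P̄·Hᵀ + R = [25037/291]
step 1: K = P̄·Hᵀ·S⁻¹ = [452/25037; 8356/25037]
step 1: x' = x̄ + K·y = [-7324/25037, -19296/25037]
step 1: P' = (I − K·H)·P̄ = [99618/25037 66864/25037; 66864/25037 52932/25037]

step 0: x' = [-82/97, 44/291], P' = [390/97 252/97; 252/97 584/291]
step 1: x' = [-7324/25037, -19296/25037], P' = [99618/25037 66864/25037; 66864/25037 52932/25037]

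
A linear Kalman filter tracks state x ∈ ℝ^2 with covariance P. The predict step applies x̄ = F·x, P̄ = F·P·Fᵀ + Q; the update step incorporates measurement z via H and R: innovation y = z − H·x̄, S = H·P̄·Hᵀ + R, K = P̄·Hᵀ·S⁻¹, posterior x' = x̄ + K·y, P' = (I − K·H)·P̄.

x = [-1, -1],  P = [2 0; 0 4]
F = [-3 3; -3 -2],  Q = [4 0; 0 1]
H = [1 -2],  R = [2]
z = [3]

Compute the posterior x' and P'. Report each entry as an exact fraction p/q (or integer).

x' = [65/16, 33/56]
P' = [289/8 71/4; 71/4 129/14]

x̄ = F·x = [0, 5]
P̄ = F·P·Fᵀ + Q = [58 -6; -6 35]
y = z − H·x̄ = [13]
S = H·P̄·Hᵀ + R = [224]
K = P̄·Hᵀ·S⁻¹ = [5/16; -19/56]
x' = x̄ + K·y = [65/16, 33/56]
P' = (I − K·H)·P̄ = [289/8 71/4; 71/4 129/14]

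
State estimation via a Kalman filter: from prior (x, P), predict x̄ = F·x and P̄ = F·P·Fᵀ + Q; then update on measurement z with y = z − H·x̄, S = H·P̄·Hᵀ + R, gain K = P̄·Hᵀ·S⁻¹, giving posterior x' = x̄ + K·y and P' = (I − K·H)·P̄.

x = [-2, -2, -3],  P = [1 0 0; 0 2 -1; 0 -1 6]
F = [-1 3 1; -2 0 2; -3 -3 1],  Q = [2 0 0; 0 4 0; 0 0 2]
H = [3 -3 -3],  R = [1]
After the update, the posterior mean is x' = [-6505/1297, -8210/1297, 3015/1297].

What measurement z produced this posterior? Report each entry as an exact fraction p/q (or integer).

x̄ = F·x = [-7, -2, 9]
P̄ = F·P·Fᵀ + Q = [21 8 -9; 8 32 24; -9 24 41]
S = H·P̄·Hᵀ + R = [1297]
K = P̄·Hᵀ·S⁻¹ = [66/1297; -144/1297; -222/1297]
x' − x̄ = [2574/1297, -5616/1297, -8658/1297] = K·y
y = (KᵀK)⁻¹·Kᵀ·(x' − x̄) = [39]
z = y + H·x̄ = [39] + [-42] = [-3]

z = [-3]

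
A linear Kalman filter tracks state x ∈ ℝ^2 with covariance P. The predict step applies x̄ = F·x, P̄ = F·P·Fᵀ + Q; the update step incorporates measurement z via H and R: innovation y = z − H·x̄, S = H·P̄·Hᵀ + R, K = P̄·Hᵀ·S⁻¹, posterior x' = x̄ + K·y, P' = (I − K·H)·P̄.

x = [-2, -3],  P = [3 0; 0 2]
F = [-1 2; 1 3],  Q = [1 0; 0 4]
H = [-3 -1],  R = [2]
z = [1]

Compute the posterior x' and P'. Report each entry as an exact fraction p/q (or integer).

x̄ = F·x = [-4, -11]
P̄ = F·P·Fᵀ + Q = [12 9; 9 25]
y = z − H·x̄ = [-22]
S = H·P̄·Hᵀ + R = [189]
K = P̄·Hᵀ·S⁻¹ = [-5/21; -52/189]
x' = x̄ + K·y = [26/21, -935/189]
P' = (I − K·H)·P̄ = [9/7 -71/21; -71/21 2021/189]

x' = [26/21, -935/189]
P' = [9/7 -71/21; -71/21 2021/189]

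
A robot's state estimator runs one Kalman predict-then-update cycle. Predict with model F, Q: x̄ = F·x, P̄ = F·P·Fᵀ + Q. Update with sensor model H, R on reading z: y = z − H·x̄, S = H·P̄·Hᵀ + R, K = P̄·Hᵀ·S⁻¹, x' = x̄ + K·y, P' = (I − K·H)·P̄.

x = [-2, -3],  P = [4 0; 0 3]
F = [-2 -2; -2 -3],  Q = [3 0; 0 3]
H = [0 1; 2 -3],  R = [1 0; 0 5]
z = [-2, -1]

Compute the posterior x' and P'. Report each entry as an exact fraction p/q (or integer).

x' = [-40/17, -25/17]
P' = [787/289 358/289; 358/289 262/289]

x̄ = F·x = [10, 13]
P̄ = F·P·Fᵀ + Q = [31 34; 34 46]
y = z − H·x̄ = [-15, 18]
S = H·P̄·Hᵀ + R = [47 -70; -70 135]
K = P̄·Hᵀ·S⁻¹ = [358/289 100/289; 262/289 -14/289]
x' = x̄ + K·y = [-40/17, -25/17]
P' = (I − K·H)·P̄ = [787/289 358/289; 358/289 262/289]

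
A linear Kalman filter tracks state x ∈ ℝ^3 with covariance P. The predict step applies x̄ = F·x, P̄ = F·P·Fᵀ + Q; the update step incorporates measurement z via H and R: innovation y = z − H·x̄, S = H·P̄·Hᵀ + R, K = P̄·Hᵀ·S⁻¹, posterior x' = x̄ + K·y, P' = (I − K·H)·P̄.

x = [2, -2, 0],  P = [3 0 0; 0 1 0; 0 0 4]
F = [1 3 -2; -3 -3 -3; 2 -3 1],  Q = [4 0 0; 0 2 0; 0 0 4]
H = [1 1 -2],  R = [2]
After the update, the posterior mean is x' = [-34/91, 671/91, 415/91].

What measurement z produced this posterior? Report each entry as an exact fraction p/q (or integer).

x̄ = F·x = [-4, 0, 10]
P̄ = F·P·Fᵀ + Q = [32 6 -11; 6 74 -21; -11 -21 29]
S = H·P̄·Hᵀ + R = [364]
K = P̄·Hᵀ·S⁻¹ = [15/91; 61/182; -45/182]
x' − x̄ = [330/91, 671/91, -495/91] = K·y
y = (KᵀK)⁻¹·Kᵀ·(x' − x̄) = [22]
z = y + H·x̄ = [22] + [-24] = [-2]

z = [-2]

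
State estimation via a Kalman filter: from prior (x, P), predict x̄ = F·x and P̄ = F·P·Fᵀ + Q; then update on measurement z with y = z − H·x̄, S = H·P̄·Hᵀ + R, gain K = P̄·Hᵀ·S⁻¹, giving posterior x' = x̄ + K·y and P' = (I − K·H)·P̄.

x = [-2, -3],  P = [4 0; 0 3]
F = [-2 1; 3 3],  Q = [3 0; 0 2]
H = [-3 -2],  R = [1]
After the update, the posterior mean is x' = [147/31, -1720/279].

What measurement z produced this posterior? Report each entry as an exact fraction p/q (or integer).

x̄ = F·x = [1, -15]
P̄ = F·P·Fᵀ + Q = [22 -15; -15 65]
S = H·P̄·Hᵀ + R = [279]
K = P̄·Hᵀ·S⁻¹ = [-4/31; -85/279]
x' − x̄ = [116/31, 2465/279] = K·y
y = (KᵀK)⁻¹·Kᵀ·(x' − x̄) = [-29]
z = y + H·x̄ = [-29] + [27] = [-2]

z = [-2]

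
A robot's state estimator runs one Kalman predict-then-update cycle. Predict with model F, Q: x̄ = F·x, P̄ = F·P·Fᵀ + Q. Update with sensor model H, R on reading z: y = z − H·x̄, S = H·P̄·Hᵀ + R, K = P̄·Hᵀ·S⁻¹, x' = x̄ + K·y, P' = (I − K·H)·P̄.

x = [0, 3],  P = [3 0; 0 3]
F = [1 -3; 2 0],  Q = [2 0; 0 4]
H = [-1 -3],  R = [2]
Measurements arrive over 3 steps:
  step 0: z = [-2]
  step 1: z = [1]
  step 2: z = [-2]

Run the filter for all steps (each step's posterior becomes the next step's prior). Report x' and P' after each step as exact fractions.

step 0: x̄ = F·x = [-9, 0]
step 0: P̄ = F·P·Fᵀ + Q = [32 6; 6 16]
step 0: y = z − H·x̄ = [-11]
step 0: S = H·P̄·Hᵀ + R = [214]
step 0: K = P̄·Hᵀ·S⁻¹ = [-25/107; -27/107]
step 0: x' = x̄ + K·y = [-688/107, 297/107]
step 0: P' = (I − K·H)·P̄ = [2174/107 -708/107; -708/107 254/107]
step 1: x̄ = F·x = [-1579/107, -1376/107]
step 1: P̄ = F·P·Fᵀ + Q = [8922/107 8596/107; 8596/107 9124/107]
step 1: y = z − H·x̄ = [-5600/107]
step 1: S = H·P̄·Hᵀ + R = [142828/107]
step 1: K = P̄·Hᵀ·S⁻¹ = [-17355/71414; -8992/35707]
step 1: x' = x̄ + K·y = [-10397/5101, 1632/5101]
step 1: P' = (I − K·H)·P̄ = [162447/35707 -48364/35707; -48364/35707 22116/35707]
step 2: x̄ = F·x = [-15293/5101, -20794/5101]
step 2: P̄ = F·P·Fᵀ + Q = [723089/35707 615078/35707; 615078/35707 792616/35707]
step 2: y = z − H·x̄ = [-87877/5101]
step 2: S = H·P̄·Hᵀ + R = [11618515/35707]
step 2: K = P̄·Hᵀ·S⁻¹ = [-2568323/11618515; -2992926/11618515]
step 2: x' = x̄ + K·y = [9412776/11618515, 4197992/11618515]
step 2: P' = (I − K·H)·P̄ = [50548558/11618515 -15137304/11618515; -15137304/11618515 7041052/11618515]

step 0: x' = [-688/107, 297/107], P' = [2174/107 -708/107; -708/107 254/107]
step 1: x' = [-10397/5101, 1632/5101], P' = [162447/35707 -48364/35707; -48364/35707 22116/35707]
step 2: x' = [9412776/11618515, 4197992/11618515], P' = [50548558/11618515 -15137304/11618515; -15137304/11618515 7041052/11618515]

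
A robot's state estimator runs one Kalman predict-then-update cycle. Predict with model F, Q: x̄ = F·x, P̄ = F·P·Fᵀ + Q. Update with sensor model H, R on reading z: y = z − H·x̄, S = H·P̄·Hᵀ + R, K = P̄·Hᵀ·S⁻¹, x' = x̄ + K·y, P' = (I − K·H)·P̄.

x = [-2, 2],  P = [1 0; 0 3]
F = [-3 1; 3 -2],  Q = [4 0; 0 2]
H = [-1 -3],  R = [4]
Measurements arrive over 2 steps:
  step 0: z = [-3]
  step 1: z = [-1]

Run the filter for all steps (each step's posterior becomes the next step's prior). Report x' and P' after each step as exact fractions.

step 0: x' = [371/137, -20/137], P' = [1351/137 -489/137; -489/137 235/137]
step 1: x' = [-160259/87413, 85476/87413], P' = [1078416/87413 -406424/87413; -406424/87413 189732/87413]

step 0: x̄ = F·x = [8, -10]
step 0: P̄ = F·P·Fᵀ + Q = [16 -15; -15 23]
step 0: y = z − H·x̄ = [-25]
step 0: S = H·P̄·Hᵀ + R = [137]
step 0: K = P̄·Hᵀ·S⁻¹ = [29/137; -54/137]
step 0: x' = x̄ + K·y = [371/137, -20/137]
step 0: P' = (I − K·H)·P̄ = [1351/137 -489/137; -489/137 235/137]
step 1: x̄ = F·x = [-1133/137, 1153/137]
step 1: P̄ = F·P·Fᵀ + Q = [15876/137 -17030/137; -17030/137 19241/137]
step 1: y = z − H·x̄ = [2189/137]
step 1: S = H·P̄·Hᵀ + R = [87413/137]
step 1: K = P̄·Hᵀ·S⁻¹ = [35214/87413; -40693/87413]
step 1: x' = x̄ + K·y = [-160259/87413, 85476/87413]
step 1: P' = (I − K·H)·P̄ = [1078416/87413 -406424/87413; -406424/87413 189732/87413]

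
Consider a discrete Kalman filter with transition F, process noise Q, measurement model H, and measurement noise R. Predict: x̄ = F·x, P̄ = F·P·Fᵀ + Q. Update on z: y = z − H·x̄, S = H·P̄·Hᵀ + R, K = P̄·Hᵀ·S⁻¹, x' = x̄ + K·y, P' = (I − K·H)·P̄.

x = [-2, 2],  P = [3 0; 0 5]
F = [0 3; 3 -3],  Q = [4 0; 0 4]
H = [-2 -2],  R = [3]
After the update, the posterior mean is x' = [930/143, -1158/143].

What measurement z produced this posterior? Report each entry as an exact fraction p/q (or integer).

z = [3]

x̄ = F·x = [6, -12]
P̄ = F·P·Fᵀ + Q = [49 -45; -45 76]
S = H·P̄·Hᵀ + R = [143]
K = P̄·Hᵀ·S⁻¹ = [-8/143; -62/143]
x' − x̄ = [72/143, 558/143] = K·y
y = (KᵀK)⁻¹·Kᵀ·(x' − x̄) = [-9]
z = y + H·x̄ = [-9] + [12] = [3]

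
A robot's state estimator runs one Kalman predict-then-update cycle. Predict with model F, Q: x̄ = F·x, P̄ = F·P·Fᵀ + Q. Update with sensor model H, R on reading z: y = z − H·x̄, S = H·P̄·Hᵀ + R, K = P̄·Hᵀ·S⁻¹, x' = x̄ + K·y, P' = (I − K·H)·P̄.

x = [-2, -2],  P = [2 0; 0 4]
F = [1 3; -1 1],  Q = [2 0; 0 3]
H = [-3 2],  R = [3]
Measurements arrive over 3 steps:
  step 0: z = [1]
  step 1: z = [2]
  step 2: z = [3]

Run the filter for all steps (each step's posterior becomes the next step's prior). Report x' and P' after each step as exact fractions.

step 0: x' = [68/279, 92/93], P' = [1160/279 530/93; 530/93 263/31]
step 1: x' = [-8221/26549, 13793/26549], P' = [541111/265490 134685/53098; 134685/53098 200253/53098]
step 2: x' = [-803783/1692724, 1304463/1692724], P' = [117354571/59245340 145926549/59245340; 145926549/59245340 217867191/59245340]

step 0: x̄ = F·x = [-8, 0]
step 0: P̄ = F·P·Fᵀ + Q = [40 10; 10 9]
step 0: y = z − H·x̄ = [-23]
step 0: S = H·P̄·Hᵀ + R = [279]
step 0: K = P̄·Hᵀ·S⁻¹ = [-100/279; -4/93]
step 0: x' = x̄ + K·y = [68/279, 92/93]
step 0: P' = (I − K·H)·P̄ = [1160/279 530/93; 530/93 263/31]
step 1: x̄ = F·x = [896/279, 208/279]
step 1: P̄ = F·P·Fᵀ + Q = [32561/279 2761/279; 2761/279 1184/279]
step 1: y = z − H·x̄ = [2830/279]
step 1: S = H·P̄·Hᵀ + R = [265490/279]
step 1: K = P̄·Hᵀ·S⁻¹ = [-92161/265490; -1183/53098]
step 1: x' = x̄ + K·y = [-8221/26549, 13793/26549]
step 1: P' = (I − K·H)·P̄ = [541111/265490 134685/53098; 134685/53098 200253/53098]
step 2: x̄ = F·x = [33158/26549, 22014/26549]
step 2: P̄ = F·P·Fᵀ + Q = [7062013/132745 557917/132745; 557917/132745 495998/132745]
step 2: y = z − H·x̄ = [135093/26549]
step 2: S = H·P̄·Hᵀ + R = [11849068/26549]
step 2: K = P̄·Hᵀ·S⁻¹ = [-4014041/11849068; -136351/11849068]
step 2: x' = x̄ + K·y = [-803783/1692724, 1304463/1692724]
step 2: P' = (I − K·H)·P̄ = [117354571/59245340 145926549/59245340; 145926549/59245340 217867191/59245340]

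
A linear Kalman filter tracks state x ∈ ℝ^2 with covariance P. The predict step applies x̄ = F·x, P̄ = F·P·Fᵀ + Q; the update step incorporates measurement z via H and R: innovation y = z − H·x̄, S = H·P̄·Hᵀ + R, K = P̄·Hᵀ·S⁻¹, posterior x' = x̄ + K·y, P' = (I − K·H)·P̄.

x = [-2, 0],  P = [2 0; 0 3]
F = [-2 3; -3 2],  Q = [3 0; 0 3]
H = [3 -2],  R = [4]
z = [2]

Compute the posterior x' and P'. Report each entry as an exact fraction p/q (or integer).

x' = [290/59, 378/59]
P' = [784/59 1122/59; 1122/59 1659/59]

x̄ = F·x = [4, 6]
P̄ = F·P·Fᵀ + Q = [38 30; 30 33]
y = z − H·x̄ = [2]
S = H·P̄·Hᵀ + R = [118]
K = P̄·Hᵀ·S⁻¹ = [27/59; 12/59]
x' = x̄ + K·y = [290/59, 378/59]
P' = (I − K·H)·P̄ = [784/59 1122/59; 1122/59 1659/59]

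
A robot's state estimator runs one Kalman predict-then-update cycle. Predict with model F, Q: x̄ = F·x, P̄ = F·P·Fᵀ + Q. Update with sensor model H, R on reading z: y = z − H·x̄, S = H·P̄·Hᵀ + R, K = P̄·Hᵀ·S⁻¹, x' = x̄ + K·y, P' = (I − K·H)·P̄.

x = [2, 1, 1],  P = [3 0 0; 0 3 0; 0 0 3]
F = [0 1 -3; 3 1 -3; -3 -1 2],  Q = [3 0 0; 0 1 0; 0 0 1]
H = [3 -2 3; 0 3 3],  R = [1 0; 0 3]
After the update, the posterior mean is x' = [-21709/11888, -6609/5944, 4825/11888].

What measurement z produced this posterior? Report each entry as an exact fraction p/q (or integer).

x̄ = F·x = [-2, 4, -5]
P̄ = F·P·Fᵀ + Q = [33 30 -21; 30 58 -48; -21 -48 43]
S = H·P̄·Hᵀ + R = [755 -24; -24 48]
K = P̄·Hᵀ·S⁻¹ = [-21/1486 6603/11888; -155/743 3095/5944; 309/1486 -2479/11888]
x' − x̄ = [2067/11888, -30385/5944, 64265/11888] = K·y
y = (KᵀK)⁻¹·Kᵀ·(x' − x̄) = [27, 1]
z = y + H·x̄ = [27, 1] + [-29, -3] = [-2, -2]

z = [-2, -2]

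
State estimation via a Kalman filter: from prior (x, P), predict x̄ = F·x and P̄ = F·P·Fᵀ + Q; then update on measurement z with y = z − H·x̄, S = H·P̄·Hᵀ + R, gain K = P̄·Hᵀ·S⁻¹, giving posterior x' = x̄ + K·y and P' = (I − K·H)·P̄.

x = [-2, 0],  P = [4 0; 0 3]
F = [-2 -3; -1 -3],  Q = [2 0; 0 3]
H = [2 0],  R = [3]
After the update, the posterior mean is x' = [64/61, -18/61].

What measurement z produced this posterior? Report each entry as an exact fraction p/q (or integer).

x̄ = F·x = [4, 2]
P̄ = F·P·Fᵀ + Q = [45 35; 35 34]
S = H·P̄·Hᵀ + R = [183]
K = P̄·Hᵀ·S⁻¹ = [30/61; 70/183]
x' − x̄ = [-180/61, -140/61] = K·y
y = (KᵀK)⁻¹·Kᵀ·(x' − x̄) = [-6]
z = y + H·x̄ = [-6] + [8] = [2]

z = [2]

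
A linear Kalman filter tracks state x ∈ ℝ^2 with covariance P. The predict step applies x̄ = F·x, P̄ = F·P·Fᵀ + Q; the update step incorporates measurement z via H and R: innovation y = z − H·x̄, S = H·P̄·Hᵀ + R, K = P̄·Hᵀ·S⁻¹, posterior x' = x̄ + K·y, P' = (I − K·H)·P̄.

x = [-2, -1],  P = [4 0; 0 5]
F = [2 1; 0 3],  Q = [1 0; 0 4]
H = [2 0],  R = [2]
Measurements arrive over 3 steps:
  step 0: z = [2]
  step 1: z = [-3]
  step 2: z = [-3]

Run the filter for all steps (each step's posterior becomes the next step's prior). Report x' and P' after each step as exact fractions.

step 0: x' = [13/15, 1], P' = [22/45 1/3; 1/3 39]
step 1: x' = [-5721/3941, -4788/563], P' = [1948/3941 765/563; 765/563 17795/563]
step 2: x' = [-172704/106459, -35577/106459], P' = [157718/319377 135275/106459; 135275/106459 2850001/106459]

step 0: x̄ = F·x = [-5, -3]
step 0: P̄ = F·P·Fᵀ + Q = [22 15; 15 49]
step 0: y = z − H·x̄ = [12]
step 0: S = H·P̄·Hᵀ + R = [90]
step 0: K = P̄·Hᵀ·S⁻¹ = [22/45; 1/3]
step 0: x' = x̄ + K·y = [13/15, 1]
step 0: P' = (I − K·H)·P̄ = [22/45 1/3; 1/3 39]
step 1: x̄ = F·x = [41/15, 3]
step 1: P̄ = F·P·Fᵀ + Q = [1948/45 119; 119 355]
step 1: y = z − H·x̄ = [-127/15]
step 1: S = H·P̄·Hᵀ + R = [7882/45]
step 1: K = P̄·Hᵀ·S⁻¹ = [1948/3941; 765/563]
step 1: x' = x̄ + K·y = [-5721/3941, -4788/563]
step 1: P' = (I − K·H)·P̄ = [1948/3941 765/563; 765/563 17795/563]
step 2: x̄ = F·x = [-44958/3941, -14364/563]
step 2: P̄ = F·P·Fᵀ + Q = [157718/3941 57975/563; 57975/563 162407/563]
step 2: y = z − H·x̄ = [78093/3941]
step 2: S = H·P̄·Hᵀ + R = [638754/3941]
step 2: K = P̄·Hᵀ·S⁻¹ = [157718/319377; 135275/106459]
step 2: x' = x̄ + K·y = [-172704/106459, -35577/106459]
step 2: P' = (I − K·H)·P̄ = [157718/319377 135275/106459; 135275/106459 2850001/106459]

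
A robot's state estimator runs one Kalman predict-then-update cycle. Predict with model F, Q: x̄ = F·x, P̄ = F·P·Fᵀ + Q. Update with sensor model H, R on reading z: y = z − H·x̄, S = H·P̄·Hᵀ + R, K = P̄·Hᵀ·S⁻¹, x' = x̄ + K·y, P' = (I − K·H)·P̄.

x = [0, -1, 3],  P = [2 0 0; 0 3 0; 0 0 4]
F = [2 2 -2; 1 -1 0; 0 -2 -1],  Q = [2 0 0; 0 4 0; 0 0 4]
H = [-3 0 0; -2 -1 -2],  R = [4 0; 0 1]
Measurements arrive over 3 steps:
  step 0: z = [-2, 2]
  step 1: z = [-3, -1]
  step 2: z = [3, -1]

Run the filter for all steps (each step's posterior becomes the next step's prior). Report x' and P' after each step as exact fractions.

step 0: x' = [2765/4874, 11135/19496, -18067/9748], P' = [1058/2437 -787/4874 -853/2437; -787/4874 101203/19496 -22843/9748; -853/2437 -22843/9748 8387/4874]
step 1: x' = [2000835/2029793, -990729/2029793, -351161/2029793], P' = [112811780/257783711 -54123420/257783711 -84805472/257783711; -54123420/257783711 898518689/257783711 -365596664/257783711; -84805472/257783711 -365596664/257783711 315193164/257783711]
step 2: x' = [-1141000983499/1146320635073, 1510893405107/1146320635073, 990277729557/1146320635073], P' = [498905216804/1146320635073 -237403410766/1146320635073 -375586894972/1146320635073; -237403410766/1146320635073 7983502341491/2292641270146 -1627467728721/1146320635073; -375586894972/1146320635073 -1627467728721/1146320635073 1400659693710/1146320635073]

step 0: x̄ = F·x = [-8, 1, -1]
step 0: P̄ = F·P·Fᵀ + Q = [38 -2 -4; -2 9 6; -4 6 20]
step 0: y = z − H·x̄ = [-26, -15]
step 0: S = H·P̄·Hᵀ + R = [346 198; 198 226]
step 0: K = P̄·Hᵀ·S⁻¹ = [-1587/4874 -33/4874; 2361/19496 -3535/19496; 2559/9748 -3881/9748]
step 0: x' = x̄ + K·y = [2765/4874, 11135/19496, -18067/9748]
step 0: P' = (I − K·H)·P̄ = [1058/2437 -787/4874 -853/2437; -787/4874 101203/19496 -22843/9748; -853/2437 -22843/9748 8387/4874]
step 1: x̄ = F·x = [58329/9748, -75/19496, 1733/2437]
step 1: P̄ = F·P·Fᵀ + Q = [251687/4874 -131601/9748 -50356/2437; -131601/9748 193947/19496 21230/2437; -50356/2437 21230/2437 41700/2437]
step 1: y = z − H·x̄ = [145743/9748, 241473/19496]
step 1: S = H·P̄·Hᵀ + R = [2284679/4874 1416897/9748; 1416897/9748 1978603/19496]
step 1: K = P̄·Hᵀ·S⁻¹ = [-84608835/257783711 -1889196/257783711; 40592565/257783711 -59078521/257783711; 63604104/257783711 -95178720/257783711]
step 1: x' = x̄ + K·y = [2000835/2029793, -990729/2029793, -351161/2029793]
step 1: P' = (I − K·H)·P̄ = [112811780/257783711 -54123420/257783711 -84805472/257783711; -54123420/257783711 898518689/257783711 -365596664/257783711; -84805472/257783711 -365596664/257783711 315193164/257783711]
step 2: x̄ = F·x = [2722534/2029793, 2991564/2029793, 2332619/2029793]
step 2: P̄ = F·P·Fᵀ + Q = [8991891682/257783711 -2132996202/257783711 -3308777132/257783711; -2132996202/257783711 2150712153/257783711 1624493026/257783711; -3308777132/257783711 1624493026/257783711 3478016108/257783711]
step 2: y = z − H·x̄ = [14256981/2029793, 11072077/2029793]
step 2: S = H·P̄·Hᵀ + R = [81958159982/257783711 27699698694/257783711; 27699698694/257783711 23783897264/257783711]
step 2: K = P̄·Hᵀ·S⁻¹ = [-374178912603/1146320635073 -9233232898/1146320635073; 356105116149/2292641270146 -524017783543/2292641270146; 281690171229/1146320635073 -422677868755/1146320635073]
step 2: x' = x̄ + K·y = [-1141000983499/1146320635073, 1510893405107/1146320635073, 990277729557/1146320635073]
step 2: P' = (I − K·H)·P̄ = [498905216804/1146320635073 -237403410766/1146320635073 -375586894972/1146320635073; -237403410766/1146320635073 7983502341491/2292641270146 -1627467728721/1146320635073; -375586894972/1146320635073 -1627467728721/1146320635073 1400659693710/1146320635073]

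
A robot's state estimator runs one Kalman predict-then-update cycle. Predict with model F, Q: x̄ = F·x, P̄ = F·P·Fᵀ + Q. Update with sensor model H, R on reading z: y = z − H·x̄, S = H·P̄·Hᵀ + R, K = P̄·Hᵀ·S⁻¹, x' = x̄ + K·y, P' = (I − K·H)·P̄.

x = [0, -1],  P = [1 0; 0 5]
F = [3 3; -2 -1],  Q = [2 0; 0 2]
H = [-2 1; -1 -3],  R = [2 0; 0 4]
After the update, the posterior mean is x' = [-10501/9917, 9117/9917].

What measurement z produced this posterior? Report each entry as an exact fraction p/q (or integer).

z = [3, -2]

x̄ = F·x = [-3, 1]
P̄ = F·P·Fᵀ + Q = [56 -21; -21 11]
S = H·P̄·Hᵀ + R = [321 -26; -26 33]
K = P̄·Hᵀ·S⁻¹ = [-4207/9917 -1211/9917; 1437/9917 -2474/9917]
x' − x̄ = [19250/9917, -800/9917] = K·y
y = (KᵀK)⁻¹·Kᵀ·(x' − x̄) = [-4, -2]
z = y + H·x̄ = [-4, -2] + [7, 0] = [3, -2]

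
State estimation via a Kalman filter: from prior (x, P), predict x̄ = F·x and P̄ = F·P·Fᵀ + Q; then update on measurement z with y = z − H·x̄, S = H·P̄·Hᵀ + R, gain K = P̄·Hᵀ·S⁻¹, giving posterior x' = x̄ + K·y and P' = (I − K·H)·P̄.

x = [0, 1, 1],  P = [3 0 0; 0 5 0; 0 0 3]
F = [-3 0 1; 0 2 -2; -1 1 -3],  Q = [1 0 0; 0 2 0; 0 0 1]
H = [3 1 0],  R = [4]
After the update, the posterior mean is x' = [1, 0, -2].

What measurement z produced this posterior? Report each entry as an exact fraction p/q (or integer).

z = [3]

x̄ = F·x = [1, 0, -2]
P̄ = F·P·Fᵀ + Q = [31 -6 0; -6 34 28; 0 28 36]
S = H·P̄·Hᵀ + R = [281]
K = P̄·Hᵀ·S⁻¹ = [87/281; 16/281; 28/281]
x' − x̄ = [0, 0, 0] = K·y
y = (KᵀK)⁻¹·Kᵀ·(x' − x̄) = [0]
z = y + H·x̄ = [0] + [3] = [3]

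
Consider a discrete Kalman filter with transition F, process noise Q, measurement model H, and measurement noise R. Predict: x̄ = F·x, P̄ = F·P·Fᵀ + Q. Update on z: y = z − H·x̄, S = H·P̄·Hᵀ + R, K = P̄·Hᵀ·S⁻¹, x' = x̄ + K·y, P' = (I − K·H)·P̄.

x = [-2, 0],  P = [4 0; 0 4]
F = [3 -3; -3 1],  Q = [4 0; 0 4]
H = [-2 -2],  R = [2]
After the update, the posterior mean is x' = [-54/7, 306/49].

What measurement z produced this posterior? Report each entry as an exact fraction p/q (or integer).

x̄ = F·x = [-6, 6]
P̄ = F·P·Fᵀ + Q = [76 -48; -48 44]
S = H·P̄·Hᵀ + R = [98]
K = P̄·Hᵀ·S⁻¹ = [-4/7; 4/49]
x' − x̄ = [-12/7, 12/49] = K·y
y = (KᵀK)⁻¹·Kᵀ·(x' − x̄) = [3]
z = y + H·x̄ = [3] + [0] = [3]

z = [3]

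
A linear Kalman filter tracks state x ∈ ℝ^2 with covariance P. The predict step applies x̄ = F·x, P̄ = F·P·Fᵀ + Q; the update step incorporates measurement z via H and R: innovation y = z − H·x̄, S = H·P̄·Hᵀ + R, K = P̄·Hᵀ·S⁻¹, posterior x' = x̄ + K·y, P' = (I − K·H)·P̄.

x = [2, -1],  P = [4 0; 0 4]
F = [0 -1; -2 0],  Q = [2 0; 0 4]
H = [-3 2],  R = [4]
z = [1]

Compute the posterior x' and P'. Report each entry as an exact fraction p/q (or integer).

x̄ = F·x = [1, -4]
P̄ = F·P·Fᵀ + Q = [6 0; 0 20]
y = z − H·x̄ = [12]
S = H·P̄·Hᵀ + R = [138]
K = P̄·Hᵀ·S⁻¹ = [-3/23; 20/69]
x' = x̄ + K·y = [-13/23, -12/23]
P' = (I − K·H)·P̄ = [84/23 120/23; 120/23 580/69]

x' = [-13/23, -12/23]
P' = [84/23 120/23; 120/23 580/69]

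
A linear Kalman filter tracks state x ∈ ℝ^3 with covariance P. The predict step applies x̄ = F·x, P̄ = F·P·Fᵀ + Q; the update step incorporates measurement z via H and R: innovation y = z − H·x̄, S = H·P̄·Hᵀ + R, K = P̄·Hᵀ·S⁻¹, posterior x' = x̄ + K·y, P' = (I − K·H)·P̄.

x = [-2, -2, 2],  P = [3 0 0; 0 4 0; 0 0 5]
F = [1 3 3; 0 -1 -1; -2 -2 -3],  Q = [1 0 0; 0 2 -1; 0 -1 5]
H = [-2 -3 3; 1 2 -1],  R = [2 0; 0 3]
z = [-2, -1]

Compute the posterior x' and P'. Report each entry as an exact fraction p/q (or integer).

x̄ = F·x = [-2, 0, 2]
P̄ = F·P·Fᵀ + Q = [85 -27 -75; -27 11 22; -75 22 78]
y = z − H·x̄ = [-12, 3]
S = H·P̄·Hᵀ + R = [1323 -458; -458 164]
K = P̄·Hᵀ·S⁻¹ = [-737/1802 -1787/3604; 951/3604 4125/7208; 1115/3604 1437/7208]
x' = x̄ + K·y = [5119/3604, -10449/7208, -8033/7208]
P' = (I − K·H)·P̄ = [16463/1802 -17319/3604 3649/3604; -17319/3604 25189/7208 3365/7208; 3649/3604 3365/7208 9717/7208]

x' = [5119/3604, -10449/7208, -8033/7208]
P' = [16463/1802 -17319/3604 3649/3604; -17319/3604 25189/7208 3365/7208; 3649/3604 3365/7208 9717/7208]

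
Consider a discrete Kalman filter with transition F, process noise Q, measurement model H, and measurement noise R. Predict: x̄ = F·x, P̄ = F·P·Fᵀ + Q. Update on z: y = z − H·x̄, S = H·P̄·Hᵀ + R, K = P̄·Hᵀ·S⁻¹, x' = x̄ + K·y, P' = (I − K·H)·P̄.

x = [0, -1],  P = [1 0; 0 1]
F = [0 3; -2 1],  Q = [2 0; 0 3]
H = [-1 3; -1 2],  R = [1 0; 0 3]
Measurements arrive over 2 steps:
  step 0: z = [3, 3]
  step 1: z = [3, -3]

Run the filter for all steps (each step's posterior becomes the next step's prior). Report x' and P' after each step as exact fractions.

step 0: x' = [-34/11, -1/22], P' = [1241/154 439/154; 439/154 85/77]
step 1: x' = [350517/95059, 377001/190118], P' = [259065/95059 87762/95059; 87762/95059 38832/95059]

step 0: x̄ = F·x = [-3, -1]
step 0: P̄ = F·P·Fᵀ + Q = [11 3; 3 8]
step 0: y = z − H·x̄ = [3, 2]
step 0: S = H·P̄·Hᵀ + R = [66 44; 44 34]
step 0: K = P̄·Hᵀ·S⁻¹ = [38/77 -11/14; 71/154 -3/14]
step 0: x' = x̄ + K·y = [-34/11, -1/22]
step 0: P' = (I − K·H)·P̄ = [1241/154 439/154; 439/154 85/77]
step 1: x̄ = F·x = [-3/22, 135/22]
step 1: P̄ = F·P·Fᵀ + Q = [919/77 -1062/77; -1062/77 1920/77]
step 1: y = z − H·x̄ = [-171/11, -339/22]
step 1: S = H·P̄·Hᵀ + R = [24648/77 17749/77; 17749/77 13078/77]
step 1: K = P̄·Hᵀ·S⁻¹ = [4221/95059 -27847/95059; 28734/95059 -3366/95059]
step 1: x' = x̄ + K·y = [350517/95059, 377001/190118]
step 1: P' = (I − K·H)·P̄ = [259065/95059 87762/95059; 87762/95059 38832/95059]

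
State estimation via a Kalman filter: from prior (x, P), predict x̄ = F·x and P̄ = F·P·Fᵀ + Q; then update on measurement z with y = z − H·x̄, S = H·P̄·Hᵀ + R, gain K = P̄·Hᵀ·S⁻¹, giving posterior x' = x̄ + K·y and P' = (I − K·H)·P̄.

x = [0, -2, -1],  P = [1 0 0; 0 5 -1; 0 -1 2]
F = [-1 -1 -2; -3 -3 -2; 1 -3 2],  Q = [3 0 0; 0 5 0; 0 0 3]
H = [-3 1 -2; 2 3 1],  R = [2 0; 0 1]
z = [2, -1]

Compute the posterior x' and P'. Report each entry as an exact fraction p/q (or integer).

x̄ = F·x = [4, 8, 4]
P̄ = F·P·Fᵀ + Q = [13 18 2; 18 55 34; 2 34 69]
y = z − H·x̄ = [14, -37]
S = H·P̄·Hᵀ + R = [230 -361; -361 1045]
K = P̄·Hᵀ·S⁻¹ = [183/5791 9835/110029; 780/5791 29863/110029; -2725/5791 540/110029]
x' = x̄ + K·y = [124899/110029, -17219/110029, -304714/110029]
P' = (I − K·H)·P̄ = [710832/110029 -97744/110029 -1118597/110029; -97744/110029 26730/110029 145161/110029; -1118597/110029 145161/110029 1802251/110029]

x' = [124899/110029, -17219/110029, -304714/110029]
P' = [710832/110029 -97744/110029 -1118597/110029; -97744/110029 26730/110029 145161/110029; -1118597/110029 145161/110029 1802251/110029]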